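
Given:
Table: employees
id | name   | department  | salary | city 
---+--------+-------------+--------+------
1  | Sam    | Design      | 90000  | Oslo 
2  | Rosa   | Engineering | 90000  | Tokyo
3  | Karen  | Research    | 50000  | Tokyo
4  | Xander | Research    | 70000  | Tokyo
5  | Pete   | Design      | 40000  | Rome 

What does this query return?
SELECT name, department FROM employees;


Projecting columns: name, department

5 rows:
Sam, Design
Rosa, Engineering
Karen, Research
Xander, Research
Pete, Design


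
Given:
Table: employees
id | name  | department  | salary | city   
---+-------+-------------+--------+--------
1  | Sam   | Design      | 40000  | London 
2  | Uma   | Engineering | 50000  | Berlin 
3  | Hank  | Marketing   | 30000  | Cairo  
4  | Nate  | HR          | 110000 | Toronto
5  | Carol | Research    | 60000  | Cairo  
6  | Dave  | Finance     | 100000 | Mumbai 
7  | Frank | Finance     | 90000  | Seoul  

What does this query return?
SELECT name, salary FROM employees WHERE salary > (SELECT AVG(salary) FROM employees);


Subquery: AVG(salary) = 68571.43
Filtering: salary > 68571.43
  Nate (110000) -> MATCH
  Dave (100000) -> MATCH
  Frank (90000) -> MATCH


3 rows:
Nate, 110000
Dave, 100000
Frank, 90000


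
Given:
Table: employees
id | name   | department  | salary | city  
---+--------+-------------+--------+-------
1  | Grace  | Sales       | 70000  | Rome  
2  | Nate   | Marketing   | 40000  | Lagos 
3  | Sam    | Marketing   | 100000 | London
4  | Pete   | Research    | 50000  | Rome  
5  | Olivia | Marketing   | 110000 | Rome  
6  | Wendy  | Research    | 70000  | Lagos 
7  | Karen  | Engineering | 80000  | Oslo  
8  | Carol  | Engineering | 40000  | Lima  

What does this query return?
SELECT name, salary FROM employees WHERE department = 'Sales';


Filtering: department = 'Sales'
Matching rows: 1

1 rows:
Grace, 70000


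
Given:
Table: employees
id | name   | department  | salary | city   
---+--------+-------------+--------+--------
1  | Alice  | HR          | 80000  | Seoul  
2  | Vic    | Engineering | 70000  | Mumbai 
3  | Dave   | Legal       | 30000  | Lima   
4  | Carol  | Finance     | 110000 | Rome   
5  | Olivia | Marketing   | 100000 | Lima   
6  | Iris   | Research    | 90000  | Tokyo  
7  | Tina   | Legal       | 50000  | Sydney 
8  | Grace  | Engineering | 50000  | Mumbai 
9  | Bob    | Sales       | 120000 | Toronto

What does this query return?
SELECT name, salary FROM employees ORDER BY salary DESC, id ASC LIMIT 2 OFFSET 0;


Sort by salary DESC (id ASC tiebreak), then skip 0 and take 2
Rows 1 through 2

2 rows:
Bob, 120000
Carol, 110000


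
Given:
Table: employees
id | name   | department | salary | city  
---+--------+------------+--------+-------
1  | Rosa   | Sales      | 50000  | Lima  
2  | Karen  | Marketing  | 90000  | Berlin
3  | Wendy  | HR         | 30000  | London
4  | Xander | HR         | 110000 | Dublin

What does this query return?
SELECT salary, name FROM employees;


Projecting columns: salary, name

4 rows:
50000, Rosa
90000, Karen
30000, Wendy
110000, Xander


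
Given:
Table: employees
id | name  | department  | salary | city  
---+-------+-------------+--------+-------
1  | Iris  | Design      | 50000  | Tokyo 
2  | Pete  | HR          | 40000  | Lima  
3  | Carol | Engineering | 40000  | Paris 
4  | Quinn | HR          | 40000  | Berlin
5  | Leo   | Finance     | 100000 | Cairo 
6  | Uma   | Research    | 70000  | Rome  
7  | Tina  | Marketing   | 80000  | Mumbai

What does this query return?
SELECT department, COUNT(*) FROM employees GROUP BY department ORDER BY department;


Assigning each row to its department group:
  Iris -> Design
  Pete -> HR
  Carol -> Engineering
  Quinn -> HR
  Leo -> Finance
  Uma -> Research
  Tina -> Marketing


6 groups:
Design, 1
Engineering, 1
Finance, 1
HR, 2
Marketing, 1
Research, 1


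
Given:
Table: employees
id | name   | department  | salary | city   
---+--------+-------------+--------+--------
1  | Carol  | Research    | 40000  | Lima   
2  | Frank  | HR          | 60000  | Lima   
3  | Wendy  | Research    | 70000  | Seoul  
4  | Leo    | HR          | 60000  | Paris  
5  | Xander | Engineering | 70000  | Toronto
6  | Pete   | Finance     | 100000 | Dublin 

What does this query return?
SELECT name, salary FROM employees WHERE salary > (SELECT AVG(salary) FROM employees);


Subquery: AVG(salary) = 66666.67
Filtering: salary > 66666.67
  Wendy (70000) -> MATCH
  Xander (70000) -> MATCH
  Pete (100000) -> MATCH


3 rows:
Wendy, 70000
Xander, 70000
Pete, 100000


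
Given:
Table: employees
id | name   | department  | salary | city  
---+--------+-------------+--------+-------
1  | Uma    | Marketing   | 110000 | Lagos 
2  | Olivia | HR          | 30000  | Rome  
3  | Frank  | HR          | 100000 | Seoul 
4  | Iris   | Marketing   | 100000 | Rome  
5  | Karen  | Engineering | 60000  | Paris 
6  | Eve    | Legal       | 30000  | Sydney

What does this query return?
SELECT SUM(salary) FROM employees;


SUM(salary) = 110000 + 30000 + 100000 + 100000 + 60000 + 30000 = 430000

430000


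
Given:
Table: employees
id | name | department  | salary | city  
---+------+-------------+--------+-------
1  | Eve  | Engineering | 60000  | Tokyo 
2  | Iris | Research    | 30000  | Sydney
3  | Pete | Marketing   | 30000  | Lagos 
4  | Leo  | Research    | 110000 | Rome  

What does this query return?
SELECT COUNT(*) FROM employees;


COUNT(*) counts all rows

4


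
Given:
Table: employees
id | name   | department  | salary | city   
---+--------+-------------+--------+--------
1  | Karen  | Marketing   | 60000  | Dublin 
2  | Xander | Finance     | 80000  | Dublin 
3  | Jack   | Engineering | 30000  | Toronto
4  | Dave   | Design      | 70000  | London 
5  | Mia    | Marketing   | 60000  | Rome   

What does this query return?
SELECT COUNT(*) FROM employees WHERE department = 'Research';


Counting rows where department = 'Research'


0


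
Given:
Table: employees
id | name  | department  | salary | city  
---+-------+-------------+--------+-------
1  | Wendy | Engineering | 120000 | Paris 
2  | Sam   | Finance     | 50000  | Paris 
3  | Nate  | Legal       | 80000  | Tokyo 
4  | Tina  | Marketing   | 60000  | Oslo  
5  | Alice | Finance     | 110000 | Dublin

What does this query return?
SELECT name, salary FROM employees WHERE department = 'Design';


Filtering: department = 'Design'
Matching rows: 0

Empty result set (0 rows)


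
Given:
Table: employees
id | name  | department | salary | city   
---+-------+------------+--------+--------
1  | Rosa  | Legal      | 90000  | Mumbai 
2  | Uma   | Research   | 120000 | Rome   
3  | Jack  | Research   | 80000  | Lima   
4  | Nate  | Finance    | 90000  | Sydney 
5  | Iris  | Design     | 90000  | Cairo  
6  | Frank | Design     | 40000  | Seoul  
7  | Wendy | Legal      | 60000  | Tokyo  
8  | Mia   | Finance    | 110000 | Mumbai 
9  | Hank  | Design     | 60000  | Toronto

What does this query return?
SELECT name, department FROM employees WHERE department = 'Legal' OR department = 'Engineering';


Filtering: department = 'Legal' OR 'Engineering'
Matching: 2 rows

2 rows:
Rosa, Legal
Wendy, Legal


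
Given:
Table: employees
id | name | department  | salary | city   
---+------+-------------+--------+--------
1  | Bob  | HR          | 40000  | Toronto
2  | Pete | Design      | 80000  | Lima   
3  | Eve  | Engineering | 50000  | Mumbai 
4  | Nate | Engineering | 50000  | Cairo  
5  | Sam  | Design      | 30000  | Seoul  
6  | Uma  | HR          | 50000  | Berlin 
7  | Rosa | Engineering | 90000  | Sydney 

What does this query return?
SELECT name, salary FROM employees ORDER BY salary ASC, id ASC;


Sorting by salary ASC, then id ASC for ties

7 rows:
Sam, 30000
Bob, 40000
Eve, 50000
Nate, 50000
Uma, 50000
Pete, 80000
Rosa, 90000


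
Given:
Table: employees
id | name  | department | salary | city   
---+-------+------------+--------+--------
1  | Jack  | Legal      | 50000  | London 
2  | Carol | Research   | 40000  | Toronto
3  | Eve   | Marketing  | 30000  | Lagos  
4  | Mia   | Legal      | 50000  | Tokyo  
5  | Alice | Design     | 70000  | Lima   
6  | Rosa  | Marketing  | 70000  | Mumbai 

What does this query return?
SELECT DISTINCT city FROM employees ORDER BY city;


All 'city' values (row order): London, Toronto, Lagos, Tokyo, Lima, Mumbai
Removing duplicates leaves 6 unique value(s).

6 values:
Lagos
Lima
London
Mumbai
Tokyo
Toronto


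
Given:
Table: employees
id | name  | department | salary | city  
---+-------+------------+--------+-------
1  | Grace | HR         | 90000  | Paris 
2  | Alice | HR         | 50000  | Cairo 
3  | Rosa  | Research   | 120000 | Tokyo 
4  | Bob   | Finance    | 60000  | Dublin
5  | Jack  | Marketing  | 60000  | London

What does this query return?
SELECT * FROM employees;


SELECT * returns all 5 rows with all columns

5 rows:
1, Grace, HR, 90000, Paris
2, Alice, HR, 50000, Cairo
3, Rosa, Research, 120000, Tokyo
4, Bob, Finance, 60000, Dublin
5, Jack, Marketing, 60000, London


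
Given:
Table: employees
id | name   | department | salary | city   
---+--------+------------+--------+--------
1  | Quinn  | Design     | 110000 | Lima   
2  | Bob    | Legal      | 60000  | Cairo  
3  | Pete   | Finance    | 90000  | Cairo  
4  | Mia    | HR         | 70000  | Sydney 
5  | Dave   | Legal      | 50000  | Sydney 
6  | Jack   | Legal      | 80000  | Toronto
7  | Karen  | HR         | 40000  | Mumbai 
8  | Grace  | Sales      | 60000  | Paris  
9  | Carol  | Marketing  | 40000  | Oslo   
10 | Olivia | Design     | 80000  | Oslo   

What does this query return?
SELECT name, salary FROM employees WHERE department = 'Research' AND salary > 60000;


Filtering: department = 'Research' AND salary > 60000
Matching: 0 rows

Empty result set (0 rows)


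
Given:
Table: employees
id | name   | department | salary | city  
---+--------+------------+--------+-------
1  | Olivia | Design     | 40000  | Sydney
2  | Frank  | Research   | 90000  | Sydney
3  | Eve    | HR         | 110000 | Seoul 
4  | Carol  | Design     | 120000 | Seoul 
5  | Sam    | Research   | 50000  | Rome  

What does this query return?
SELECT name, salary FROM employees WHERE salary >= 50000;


Filtering: salary >= 50000
Matching: 4 rows

4 rows:
Frank, 90000
Eve, 110000
Carol, 120000
Sam, 50000


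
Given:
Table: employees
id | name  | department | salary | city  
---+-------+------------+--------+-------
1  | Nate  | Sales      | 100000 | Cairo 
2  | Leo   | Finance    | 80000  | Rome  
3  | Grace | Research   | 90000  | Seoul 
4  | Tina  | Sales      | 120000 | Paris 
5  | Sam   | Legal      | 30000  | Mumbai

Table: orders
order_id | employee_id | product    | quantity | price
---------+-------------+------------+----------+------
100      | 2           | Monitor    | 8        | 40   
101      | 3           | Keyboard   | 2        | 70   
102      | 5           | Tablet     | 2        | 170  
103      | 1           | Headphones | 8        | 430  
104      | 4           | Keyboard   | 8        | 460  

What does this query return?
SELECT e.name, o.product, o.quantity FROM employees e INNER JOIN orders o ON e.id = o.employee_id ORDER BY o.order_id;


Joining employees.id = orders.employee_id:
  employee Leo (id=2) -> order Monitor
  employee Grace (id=3) -> order Keyboard
  employee Sam (id=5) -> order Tablet
  employee Nate (id=1) -> order Headphones
  employee Tina (id=4) -> order Keyboard


5 rows:
Leo, Monitor, 8
Grace, Keyboard, 2
Sam, Tablet, 2
Nate, Headphones, 8
Tina, Keyboard, 8


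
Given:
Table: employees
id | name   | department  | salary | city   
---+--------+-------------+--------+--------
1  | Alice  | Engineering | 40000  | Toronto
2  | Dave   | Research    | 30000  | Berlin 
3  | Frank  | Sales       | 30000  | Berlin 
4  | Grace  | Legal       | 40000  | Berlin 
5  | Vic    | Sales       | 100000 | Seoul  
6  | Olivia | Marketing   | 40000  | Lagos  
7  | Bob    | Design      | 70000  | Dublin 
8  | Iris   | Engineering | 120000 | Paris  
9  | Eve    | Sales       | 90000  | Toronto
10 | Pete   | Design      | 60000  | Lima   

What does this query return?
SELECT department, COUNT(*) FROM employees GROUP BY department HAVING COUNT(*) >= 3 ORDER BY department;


Groups with count >= 3:
  Sales: 3 -> PASS
  Design: 2 -> filtered out
  Engineering: 2 -> filtered out
  Legal: 1 -> filtered out
  Marketing: 1 -> filtered out
  Research: 1 -> filtered out


1 groups:
Sales, 3


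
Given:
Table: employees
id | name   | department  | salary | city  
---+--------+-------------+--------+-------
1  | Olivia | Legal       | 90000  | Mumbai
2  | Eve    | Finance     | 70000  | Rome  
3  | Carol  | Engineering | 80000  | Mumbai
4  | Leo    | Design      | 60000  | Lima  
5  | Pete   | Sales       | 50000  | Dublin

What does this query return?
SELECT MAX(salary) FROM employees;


Salaries: 90000, 70000, 80000, 60000, 50000
MAX = 90000

90000


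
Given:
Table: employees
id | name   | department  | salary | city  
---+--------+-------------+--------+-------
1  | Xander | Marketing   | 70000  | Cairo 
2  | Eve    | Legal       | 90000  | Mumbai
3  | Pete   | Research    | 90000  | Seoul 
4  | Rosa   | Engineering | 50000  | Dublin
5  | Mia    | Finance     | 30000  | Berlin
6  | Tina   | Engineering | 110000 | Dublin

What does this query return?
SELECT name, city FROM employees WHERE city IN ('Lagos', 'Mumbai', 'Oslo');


Filtering: city IN ('Lagos', 'Mumbai', 'Oslo')
Matching: 1 rows

1 rows:
Eve, Mumbai


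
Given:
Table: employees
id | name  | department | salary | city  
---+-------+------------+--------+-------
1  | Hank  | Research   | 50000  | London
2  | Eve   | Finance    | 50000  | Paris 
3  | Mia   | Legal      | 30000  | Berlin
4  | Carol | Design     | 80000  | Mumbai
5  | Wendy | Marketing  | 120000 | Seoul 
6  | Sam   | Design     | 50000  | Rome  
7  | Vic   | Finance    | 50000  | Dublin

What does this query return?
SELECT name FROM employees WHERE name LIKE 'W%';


LIKE 'W%' matches names starting with 'W'
Matching: 1

1 rows:
Wendy


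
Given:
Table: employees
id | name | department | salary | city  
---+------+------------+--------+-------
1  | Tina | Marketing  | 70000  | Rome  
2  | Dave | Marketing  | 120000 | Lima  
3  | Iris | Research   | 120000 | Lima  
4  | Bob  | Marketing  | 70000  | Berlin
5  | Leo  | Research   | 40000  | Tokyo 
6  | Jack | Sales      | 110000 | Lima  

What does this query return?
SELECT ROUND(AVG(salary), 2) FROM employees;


SUM(salary) = 530000
COUNT = 6
ROUND(AVG, 2) = ROUND(530000 / 6, 2) = 88333.33

88333.33


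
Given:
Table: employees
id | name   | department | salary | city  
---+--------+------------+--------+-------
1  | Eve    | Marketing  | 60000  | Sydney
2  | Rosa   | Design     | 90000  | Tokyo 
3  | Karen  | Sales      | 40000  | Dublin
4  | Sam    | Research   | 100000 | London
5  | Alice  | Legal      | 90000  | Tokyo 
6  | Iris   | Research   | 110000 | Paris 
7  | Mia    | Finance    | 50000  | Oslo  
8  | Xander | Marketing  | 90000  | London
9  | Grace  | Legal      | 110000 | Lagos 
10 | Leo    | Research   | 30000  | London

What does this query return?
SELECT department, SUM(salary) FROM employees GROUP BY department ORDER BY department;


Summing salary within each department:
  Design: 90000 = 90000
  Finance: 50000 = 50000
  Legal: 90000 + 110000 = 200000
  Marketing: 60000 + 90000 = 150000
  Research: 100000 + 110000 + 30000 = 240000
  Sales: 40000 = 40000


6 groups:
Design, 90000
Finance, 50000
Legal, 200000
Marketing, 150000
Research, 240000
Sales, 40000


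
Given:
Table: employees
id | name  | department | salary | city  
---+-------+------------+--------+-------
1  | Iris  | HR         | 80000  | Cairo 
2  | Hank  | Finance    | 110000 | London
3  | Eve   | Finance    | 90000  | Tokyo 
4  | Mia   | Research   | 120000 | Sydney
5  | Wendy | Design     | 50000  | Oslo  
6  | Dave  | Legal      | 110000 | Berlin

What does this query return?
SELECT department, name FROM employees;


Projecting columns: department, name

6 rows:
HR, Iris
Finance, Hank
Finance, Eve
Research, Mia
Design, Wendy
Legal, Dave


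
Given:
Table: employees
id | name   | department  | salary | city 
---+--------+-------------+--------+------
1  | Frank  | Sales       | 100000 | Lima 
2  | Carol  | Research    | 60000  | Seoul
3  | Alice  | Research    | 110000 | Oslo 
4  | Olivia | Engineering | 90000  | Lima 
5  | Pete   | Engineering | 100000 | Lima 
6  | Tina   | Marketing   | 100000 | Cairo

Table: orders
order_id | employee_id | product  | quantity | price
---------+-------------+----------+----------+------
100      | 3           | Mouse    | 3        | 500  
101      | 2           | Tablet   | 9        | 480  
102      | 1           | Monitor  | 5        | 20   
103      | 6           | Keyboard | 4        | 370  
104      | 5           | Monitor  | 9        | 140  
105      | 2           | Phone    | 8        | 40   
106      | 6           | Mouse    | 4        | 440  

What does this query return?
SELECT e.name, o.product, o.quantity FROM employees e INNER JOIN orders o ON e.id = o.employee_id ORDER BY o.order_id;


Joining employees.id = orders.employee_id:
  employee Alice (id=3) -> order Mouse
  employee Carol (id=2) -> order Tablet
  employee Frank (id=1) -> order Monitor
  employee Tina (id=6) -> order Keyboard
  employee Pete (id=5) -> order Monitor
  employee Carol (id=2) -> order Phone
  employee Tina (id=6) -> order Mouse


7 rows:
Alice, Mouse, 3
Carol, Tablet, 9
Frank, Monitor, 5
Tina, Keyboard, 4
Pete, Monitor, 9
Carol, Phone, 8
Tina, Mouse, 4


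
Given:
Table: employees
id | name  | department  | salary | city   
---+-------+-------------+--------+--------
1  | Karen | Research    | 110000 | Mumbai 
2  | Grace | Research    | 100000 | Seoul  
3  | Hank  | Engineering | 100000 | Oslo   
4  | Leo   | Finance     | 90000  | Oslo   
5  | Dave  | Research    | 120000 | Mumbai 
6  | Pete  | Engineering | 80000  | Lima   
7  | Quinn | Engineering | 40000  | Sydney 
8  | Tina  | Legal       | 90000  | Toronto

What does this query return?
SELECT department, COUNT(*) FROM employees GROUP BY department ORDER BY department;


Assigning each row to its department group:
  Karen -> Research
  Grace -> Research
  Hank -> Engineering
  Leo -> Finance
  Dave -> Research
  Pete -> Engineering
  Quinn -> Engineering
  Tina -> Legal


4 groups:
Engineering, 3
Finance, 1
Legal, 1
Research, 3


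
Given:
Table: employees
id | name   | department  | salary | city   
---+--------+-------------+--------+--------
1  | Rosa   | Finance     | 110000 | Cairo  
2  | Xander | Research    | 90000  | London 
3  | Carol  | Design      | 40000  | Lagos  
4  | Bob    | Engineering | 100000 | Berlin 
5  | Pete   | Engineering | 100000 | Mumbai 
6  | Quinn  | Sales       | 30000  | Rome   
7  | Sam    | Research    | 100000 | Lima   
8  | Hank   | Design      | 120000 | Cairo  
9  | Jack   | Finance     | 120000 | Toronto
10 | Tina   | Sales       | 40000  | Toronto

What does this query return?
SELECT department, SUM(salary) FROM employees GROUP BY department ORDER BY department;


Summing salary within each department:
  Design: 40000 + 120000 = 160000
  Engineering: 100000 + 100000 = 200000
  Finance: 110000 + 120000 = 230000
  Research: 90000 + 100000 = 190000
  Sales: 30000 + 40000 = 70000


5 groups:
Design, 160000
Engineering, 200000
Finance, 230000
Research, 190000
Sales, 70000


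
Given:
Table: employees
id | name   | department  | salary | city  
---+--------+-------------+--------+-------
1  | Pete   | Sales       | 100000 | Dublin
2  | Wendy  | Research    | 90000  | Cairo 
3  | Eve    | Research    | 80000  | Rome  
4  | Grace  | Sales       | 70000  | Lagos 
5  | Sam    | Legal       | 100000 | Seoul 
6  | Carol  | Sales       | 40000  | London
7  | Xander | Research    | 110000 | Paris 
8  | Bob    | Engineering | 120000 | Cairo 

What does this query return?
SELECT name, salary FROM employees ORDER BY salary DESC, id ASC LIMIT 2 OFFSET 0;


Sort by salary DESC (id ASC tiebreak), then skip 0 and take 2
Rows 1 through 2

2 rows:
Bob, 120000
Xander, 110000


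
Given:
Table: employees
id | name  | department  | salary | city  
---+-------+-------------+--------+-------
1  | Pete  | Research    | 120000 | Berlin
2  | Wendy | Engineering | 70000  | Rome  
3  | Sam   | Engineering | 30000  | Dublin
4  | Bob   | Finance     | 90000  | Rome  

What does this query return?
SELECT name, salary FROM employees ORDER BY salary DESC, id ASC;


Sorting by salary DESC, then id ASC for ties

4 rows:
Pete, 120000
Bob, 90000
Wendy, 70000
Sam, 30000


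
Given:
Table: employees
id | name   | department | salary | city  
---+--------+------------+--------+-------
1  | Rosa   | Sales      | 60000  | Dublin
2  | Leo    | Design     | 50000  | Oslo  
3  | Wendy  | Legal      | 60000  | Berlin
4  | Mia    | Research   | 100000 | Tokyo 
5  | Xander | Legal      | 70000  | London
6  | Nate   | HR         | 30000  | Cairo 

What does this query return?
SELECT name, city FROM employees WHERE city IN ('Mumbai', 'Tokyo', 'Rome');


Filtering: city IN ('Mumbai', 'Tokyo', 'Rome')
Matching: 1 rows

1 rows:
Mia, Tokyo


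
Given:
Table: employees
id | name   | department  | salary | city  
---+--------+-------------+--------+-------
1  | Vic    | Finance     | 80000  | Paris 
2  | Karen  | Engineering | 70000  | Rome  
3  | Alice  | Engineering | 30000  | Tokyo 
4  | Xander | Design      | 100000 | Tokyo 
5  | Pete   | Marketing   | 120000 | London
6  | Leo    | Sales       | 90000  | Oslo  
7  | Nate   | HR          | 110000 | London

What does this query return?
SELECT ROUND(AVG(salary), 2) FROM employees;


SUM(salary) = 600000
COUNT = 7
ROUND(AVG, 2) = ROUND(600000 / 7, 2) = 85714.29

85714.29


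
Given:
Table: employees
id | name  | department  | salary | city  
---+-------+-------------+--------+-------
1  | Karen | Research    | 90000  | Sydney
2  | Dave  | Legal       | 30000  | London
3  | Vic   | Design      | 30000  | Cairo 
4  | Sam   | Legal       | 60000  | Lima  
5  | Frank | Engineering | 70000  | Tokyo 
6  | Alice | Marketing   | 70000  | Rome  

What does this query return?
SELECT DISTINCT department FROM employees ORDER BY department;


All 'department' values (row order): Research, Legal, Design, Legal, Engineering, Marketing
Removing duplicates leaves 5 unique value(s).

5 values:
Design
Engineering
Legal
Marketing
Research


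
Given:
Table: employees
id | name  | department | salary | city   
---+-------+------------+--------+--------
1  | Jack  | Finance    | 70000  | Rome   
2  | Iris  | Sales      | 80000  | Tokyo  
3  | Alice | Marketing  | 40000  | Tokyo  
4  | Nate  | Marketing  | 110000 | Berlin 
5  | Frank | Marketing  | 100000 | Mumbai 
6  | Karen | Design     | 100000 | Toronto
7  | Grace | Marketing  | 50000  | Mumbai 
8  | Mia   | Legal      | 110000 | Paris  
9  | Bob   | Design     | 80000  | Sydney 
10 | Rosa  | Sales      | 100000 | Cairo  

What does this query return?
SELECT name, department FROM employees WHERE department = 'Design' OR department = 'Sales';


Filtering: department = 'Design' OR 'Sales'
Matching: 4 rows

4 rows:
Iris, Sales
Karen, Design
Bob, Design
Rosa, Sales


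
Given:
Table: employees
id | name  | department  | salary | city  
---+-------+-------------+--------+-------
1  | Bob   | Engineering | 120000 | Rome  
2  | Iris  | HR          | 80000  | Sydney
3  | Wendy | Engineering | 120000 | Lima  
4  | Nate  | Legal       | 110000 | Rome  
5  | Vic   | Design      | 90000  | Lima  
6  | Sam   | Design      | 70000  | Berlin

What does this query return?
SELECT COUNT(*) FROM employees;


COUNT(*) counts all rows

6


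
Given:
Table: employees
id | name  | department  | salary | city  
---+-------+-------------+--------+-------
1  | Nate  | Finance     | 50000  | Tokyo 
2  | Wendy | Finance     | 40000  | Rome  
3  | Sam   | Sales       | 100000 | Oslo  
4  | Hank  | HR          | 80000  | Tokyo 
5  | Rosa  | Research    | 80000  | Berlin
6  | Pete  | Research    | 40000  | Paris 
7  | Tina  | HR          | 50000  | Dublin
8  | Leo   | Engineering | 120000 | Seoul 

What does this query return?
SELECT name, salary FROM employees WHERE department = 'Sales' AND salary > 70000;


Filtering: department = 'Sales' AND salary > 70000
Matching: 1 rows

1 rows:
Sam, 100000


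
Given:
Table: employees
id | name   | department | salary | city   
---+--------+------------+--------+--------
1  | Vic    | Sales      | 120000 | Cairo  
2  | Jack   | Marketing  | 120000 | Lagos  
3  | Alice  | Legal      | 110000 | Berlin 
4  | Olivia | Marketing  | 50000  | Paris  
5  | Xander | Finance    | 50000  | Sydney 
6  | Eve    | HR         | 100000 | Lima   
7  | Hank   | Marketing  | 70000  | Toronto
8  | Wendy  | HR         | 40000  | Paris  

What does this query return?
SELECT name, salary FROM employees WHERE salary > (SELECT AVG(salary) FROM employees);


Subquery: AVG(salary) = 82500.0
Filtering: salary > 82500.0
  Vic (120000) -> MATCH
  Jack (120000) -> MATCH
  Alice (110000) -> MATCH
  Eve (100000) -> MATCH


4 rows:
Vic, 120000
Jack, 120000
Alice, 110000
Eve, 100000


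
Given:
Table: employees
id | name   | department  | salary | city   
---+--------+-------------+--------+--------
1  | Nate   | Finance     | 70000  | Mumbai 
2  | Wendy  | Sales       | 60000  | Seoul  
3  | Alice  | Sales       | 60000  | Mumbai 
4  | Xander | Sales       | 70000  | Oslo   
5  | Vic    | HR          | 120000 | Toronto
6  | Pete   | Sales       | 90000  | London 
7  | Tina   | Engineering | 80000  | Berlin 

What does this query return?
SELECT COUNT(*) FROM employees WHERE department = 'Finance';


Counting rows where department = 'Finance'
  Nate -> MATCH


1


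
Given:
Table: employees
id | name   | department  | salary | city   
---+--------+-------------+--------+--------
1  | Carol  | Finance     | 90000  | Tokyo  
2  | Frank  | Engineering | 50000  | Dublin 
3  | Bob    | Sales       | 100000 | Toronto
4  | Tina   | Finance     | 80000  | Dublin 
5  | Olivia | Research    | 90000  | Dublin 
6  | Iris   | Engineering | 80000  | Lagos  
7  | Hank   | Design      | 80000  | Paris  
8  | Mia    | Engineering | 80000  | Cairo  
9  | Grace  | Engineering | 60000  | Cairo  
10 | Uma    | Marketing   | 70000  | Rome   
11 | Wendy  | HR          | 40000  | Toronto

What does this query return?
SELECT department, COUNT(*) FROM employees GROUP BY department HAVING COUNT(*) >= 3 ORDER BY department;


Groups with count >= 3:
  Engineering: 4 -> PASS
  Design: 1 -> filtered out
  Finance: 2 -> filtered out
  HR: 1 -> filtered out
  Marketing: 1 -> filtered out
  Research: 1 -> filtered out
  Sales: 1 -> filtered out


1 groups:
Engineering, 4


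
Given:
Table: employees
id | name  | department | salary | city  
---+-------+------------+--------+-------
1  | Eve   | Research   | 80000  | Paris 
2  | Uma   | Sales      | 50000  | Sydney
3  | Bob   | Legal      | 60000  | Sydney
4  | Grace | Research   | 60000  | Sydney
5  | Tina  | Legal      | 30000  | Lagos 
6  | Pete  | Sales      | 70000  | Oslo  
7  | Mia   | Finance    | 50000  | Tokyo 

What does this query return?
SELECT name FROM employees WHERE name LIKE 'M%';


LIKE 'M%' matches names starting with 'M'
Matching: 1

1 rows:
Mia


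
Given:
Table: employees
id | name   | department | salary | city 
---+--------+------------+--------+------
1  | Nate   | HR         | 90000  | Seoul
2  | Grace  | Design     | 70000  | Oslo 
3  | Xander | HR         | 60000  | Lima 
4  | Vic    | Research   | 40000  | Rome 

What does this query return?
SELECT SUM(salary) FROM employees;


SUM(salary) = 90000 + 70000 + 60000 + 40000 = 260000

260000


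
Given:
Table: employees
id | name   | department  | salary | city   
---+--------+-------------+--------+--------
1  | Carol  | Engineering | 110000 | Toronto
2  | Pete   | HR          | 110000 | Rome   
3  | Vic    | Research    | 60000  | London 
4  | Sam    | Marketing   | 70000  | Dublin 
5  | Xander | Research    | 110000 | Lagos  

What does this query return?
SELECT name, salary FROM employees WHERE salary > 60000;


Filtering: salary > 60000
Matching: 4 rows

4 rows:
Carol, 110000
Pete, 110000
Sam, 70000
Xander, 110000


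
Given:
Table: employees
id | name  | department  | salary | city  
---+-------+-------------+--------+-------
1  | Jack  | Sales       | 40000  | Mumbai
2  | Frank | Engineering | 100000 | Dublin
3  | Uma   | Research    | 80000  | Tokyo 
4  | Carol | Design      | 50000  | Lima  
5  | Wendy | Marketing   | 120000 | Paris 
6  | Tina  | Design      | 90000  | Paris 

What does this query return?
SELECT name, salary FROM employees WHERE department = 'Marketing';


Filtering: department = 'Marketing'
Matching rows: 1

1 rows:
Wendy, 120000


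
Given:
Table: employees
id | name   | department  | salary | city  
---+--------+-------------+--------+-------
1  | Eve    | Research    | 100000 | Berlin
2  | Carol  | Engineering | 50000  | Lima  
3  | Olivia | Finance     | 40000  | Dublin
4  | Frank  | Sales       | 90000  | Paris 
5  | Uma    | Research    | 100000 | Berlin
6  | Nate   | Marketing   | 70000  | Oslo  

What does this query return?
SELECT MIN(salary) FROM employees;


Salaries: 100000, 50000, 40000, 90000, 100000, 70000
MIN = 40000

40000


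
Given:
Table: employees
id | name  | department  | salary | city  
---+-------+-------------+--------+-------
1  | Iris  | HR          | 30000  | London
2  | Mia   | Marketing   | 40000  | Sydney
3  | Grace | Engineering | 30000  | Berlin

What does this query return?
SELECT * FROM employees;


SELECT * returns all 3 rows with all columns

3 rows:
1, Iris, HR, 30000, London
2, Mia, Marketing, 40000, Sydney
3, Grace, Engineering, 30000, Berlin


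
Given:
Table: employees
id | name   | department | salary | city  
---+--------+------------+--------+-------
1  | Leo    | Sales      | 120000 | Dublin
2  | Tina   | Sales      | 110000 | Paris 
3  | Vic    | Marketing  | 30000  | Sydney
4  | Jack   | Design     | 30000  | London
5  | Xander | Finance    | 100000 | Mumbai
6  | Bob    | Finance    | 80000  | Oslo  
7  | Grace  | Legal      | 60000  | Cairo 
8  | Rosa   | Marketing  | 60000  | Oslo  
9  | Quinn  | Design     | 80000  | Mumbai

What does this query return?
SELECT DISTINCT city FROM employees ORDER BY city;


All 'city' values (row order): Dublin, Paris, Sydney, London, Mumbai, Oslo, Cairo, Oslo, Mumbai
Removing duplicates leaves 7 unique value(s).

7 values:
Cairo
Dublin
London
Mumbai
Oslo
Paris
Sydney


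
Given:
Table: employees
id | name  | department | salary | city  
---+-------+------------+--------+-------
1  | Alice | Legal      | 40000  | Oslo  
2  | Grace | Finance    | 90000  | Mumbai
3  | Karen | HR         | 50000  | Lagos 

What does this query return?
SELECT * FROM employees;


SELECT * returns all 3 rows with all columns

3 rows:
1, Alice, Legal, 40000, Oslo
2, Grace, Finance, 90000, Mumbai
3, Karen, HR, 50000, Lagos


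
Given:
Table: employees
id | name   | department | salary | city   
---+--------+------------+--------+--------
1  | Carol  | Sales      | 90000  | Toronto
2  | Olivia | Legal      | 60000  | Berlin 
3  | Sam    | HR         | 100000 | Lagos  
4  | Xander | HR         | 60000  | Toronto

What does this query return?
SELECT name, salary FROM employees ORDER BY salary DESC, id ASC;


Sorting by salary DESC, then id ASC for ties

4 rows:
Sam, 100000
Carol, 90000
Olivia, 60000
Xander, 60000


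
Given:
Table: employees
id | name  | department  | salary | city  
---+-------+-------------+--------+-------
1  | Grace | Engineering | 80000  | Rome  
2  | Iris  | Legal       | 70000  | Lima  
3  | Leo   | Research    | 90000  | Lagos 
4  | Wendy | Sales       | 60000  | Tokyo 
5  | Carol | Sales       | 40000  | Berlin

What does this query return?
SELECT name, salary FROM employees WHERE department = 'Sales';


Filtering: department = 'Sales'
Matching rows: 2

2 rows:
Wendy, 60000
Carol, 40000


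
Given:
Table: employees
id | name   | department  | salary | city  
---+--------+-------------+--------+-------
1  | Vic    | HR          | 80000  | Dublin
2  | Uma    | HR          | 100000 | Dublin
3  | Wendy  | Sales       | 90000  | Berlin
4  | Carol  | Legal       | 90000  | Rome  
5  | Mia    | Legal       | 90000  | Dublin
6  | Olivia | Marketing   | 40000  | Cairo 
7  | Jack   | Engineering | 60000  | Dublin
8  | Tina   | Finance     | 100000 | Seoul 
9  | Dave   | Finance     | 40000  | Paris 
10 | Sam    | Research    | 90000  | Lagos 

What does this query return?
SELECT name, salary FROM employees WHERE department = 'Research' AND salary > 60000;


Filtering: department = 'Research' AND salary > 60000
Matching: 1 rows

1 rows:
Sam, 90000


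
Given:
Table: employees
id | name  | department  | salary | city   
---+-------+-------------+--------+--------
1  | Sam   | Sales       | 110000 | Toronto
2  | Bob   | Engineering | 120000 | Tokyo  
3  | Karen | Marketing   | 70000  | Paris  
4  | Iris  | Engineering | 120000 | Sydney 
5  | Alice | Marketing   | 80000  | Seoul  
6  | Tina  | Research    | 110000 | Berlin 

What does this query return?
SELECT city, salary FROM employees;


Projecting columns: city, salary

6 rows:
Toronto, 110000
Tokyo, 120000
Paris, 70000
Sydney, 120000
Seoul, 80000
Berlin, 110000


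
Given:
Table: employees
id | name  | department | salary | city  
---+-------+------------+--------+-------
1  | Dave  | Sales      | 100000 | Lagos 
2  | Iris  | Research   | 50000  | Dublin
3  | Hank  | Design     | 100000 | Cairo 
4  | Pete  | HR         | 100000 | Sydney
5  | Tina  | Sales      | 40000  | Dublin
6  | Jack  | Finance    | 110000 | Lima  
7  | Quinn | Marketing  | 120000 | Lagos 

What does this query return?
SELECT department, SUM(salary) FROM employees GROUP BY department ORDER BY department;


Summing salary within each department:
  Design: 100000 = 100000
  Finance: 110000 = 110000
  HR: 100000 = 100000
  Marketing: 120000 = 120000
  Research: 50000 = 50000
  Sales: 100000 + 40000 = 140000


6 groups:
Design, 100000
Finance, 110000
HR, 100000
Marketing, 120000
Research, 50000
Sales, 140000


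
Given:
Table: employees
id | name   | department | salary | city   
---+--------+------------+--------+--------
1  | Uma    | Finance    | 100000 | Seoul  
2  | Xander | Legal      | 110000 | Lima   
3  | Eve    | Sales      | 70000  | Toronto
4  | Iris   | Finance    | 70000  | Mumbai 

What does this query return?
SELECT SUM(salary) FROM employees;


SUM(salary) = 100000 + 110000 + 70000 + 70000 = 350000

350000


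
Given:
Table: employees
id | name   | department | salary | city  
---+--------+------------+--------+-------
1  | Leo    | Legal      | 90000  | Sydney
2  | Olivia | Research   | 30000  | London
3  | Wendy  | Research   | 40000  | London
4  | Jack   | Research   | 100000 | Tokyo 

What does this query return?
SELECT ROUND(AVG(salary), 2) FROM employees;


SUM(salary) = 260000
COUNT = 4
ROUND(AVG, 2) = ROUND(260000 / 4, 2) = 65000.0

65000.0


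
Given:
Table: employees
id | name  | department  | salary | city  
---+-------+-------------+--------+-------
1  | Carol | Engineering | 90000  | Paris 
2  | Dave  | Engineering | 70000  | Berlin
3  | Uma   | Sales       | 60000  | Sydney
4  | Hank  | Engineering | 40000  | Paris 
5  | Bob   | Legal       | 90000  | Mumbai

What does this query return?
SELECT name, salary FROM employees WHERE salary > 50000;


Filtering: salary > 50000
Matching: 4 rows

4 rows:
Carol, 90000
Dave, 70000
Uma, 60000
Bob, 90000


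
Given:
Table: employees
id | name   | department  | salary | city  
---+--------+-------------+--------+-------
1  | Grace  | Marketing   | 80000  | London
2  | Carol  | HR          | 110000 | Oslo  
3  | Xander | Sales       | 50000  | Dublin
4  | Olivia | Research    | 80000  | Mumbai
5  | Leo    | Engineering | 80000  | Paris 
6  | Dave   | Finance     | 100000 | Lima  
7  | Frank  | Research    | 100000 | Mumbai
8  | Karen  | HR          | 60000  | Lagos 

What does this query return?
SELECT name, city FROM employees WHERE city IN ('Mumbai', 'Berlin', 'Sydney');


Filtering: city IN ('Mumbai', 'Berlin', 'Sydney')
Matching: 2 rows

2 rows:
Olivia, Mumbai
Frank, Mumbai


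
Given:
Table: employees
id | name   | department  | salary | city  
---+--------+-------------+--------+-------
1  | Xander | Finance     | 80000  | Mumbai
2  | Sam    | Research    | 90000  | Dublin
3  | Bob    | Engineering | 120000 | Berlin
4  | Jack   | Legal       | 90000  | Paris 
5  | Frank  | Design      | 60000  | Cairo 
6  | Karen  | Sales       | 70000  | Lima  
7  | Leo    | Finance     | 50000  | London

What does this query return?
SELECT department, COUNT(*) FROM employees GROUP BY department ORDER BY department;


Assigning each row to its department group:
  Xander -> Finance
  Sam -> Research
  Bob -> Engineering
  Jack -> Legal
  Frank -> Design
  Karen -> Sales
  Leo -> Finance


6 groups:
Design, 1
Engineering, 1
Finance, 2
Legal, 1
Research, 1
Sales, 1


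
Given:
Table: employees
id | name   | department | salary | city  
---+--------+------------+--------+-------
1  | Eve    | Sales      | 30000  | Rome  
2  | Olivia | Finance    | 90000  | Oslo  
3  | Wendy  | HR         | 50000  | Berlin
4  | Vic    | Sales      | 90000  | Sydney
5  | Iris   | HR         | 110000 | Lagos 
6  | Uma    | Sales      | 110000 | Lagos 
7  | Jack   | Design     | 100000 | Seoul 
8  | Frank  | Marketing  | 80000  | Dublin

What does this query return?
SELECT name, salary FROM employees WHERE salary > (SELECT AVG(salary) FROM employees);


Subquery: AVG(salary) = 82500.0
Filtering: salary > 82500.0
  Olivia (90000) -> MATCH
  Vic (90000) -> MATCH
  Iris (110000) -> MATCH
  Uma (110000) -> MATCH
  Jack (100000) -> MATCH


5 rows:
Olivia, 90000
Vic, 90000
Iris, 110000
Uma, 110000
Jack, 100000


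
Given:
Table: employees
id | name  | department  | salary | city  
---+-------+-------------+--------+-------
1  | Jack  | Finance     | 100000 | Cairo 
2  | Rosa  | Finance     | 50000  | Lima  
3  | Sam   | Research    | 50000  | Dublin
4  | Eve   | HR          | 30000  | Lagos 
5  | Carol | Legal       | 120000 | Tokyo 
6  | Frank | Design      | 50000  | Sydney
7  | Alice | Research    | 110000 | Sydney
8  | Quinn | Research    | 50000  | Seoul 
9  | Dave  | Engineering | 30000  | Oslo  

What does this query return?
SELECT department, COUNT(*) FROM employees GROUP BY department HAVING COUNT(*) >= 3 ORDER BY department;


Groups with count >= 3:
  Research: 3 -> PASS
  Design: 1 -> filtered out
  Engineering: 1 -> filtered out
  Finance: 2 -> filtered out
  HR: 1 -> filtered out
  Legal: 1 -> filtered out


1 groups:
Research, 3


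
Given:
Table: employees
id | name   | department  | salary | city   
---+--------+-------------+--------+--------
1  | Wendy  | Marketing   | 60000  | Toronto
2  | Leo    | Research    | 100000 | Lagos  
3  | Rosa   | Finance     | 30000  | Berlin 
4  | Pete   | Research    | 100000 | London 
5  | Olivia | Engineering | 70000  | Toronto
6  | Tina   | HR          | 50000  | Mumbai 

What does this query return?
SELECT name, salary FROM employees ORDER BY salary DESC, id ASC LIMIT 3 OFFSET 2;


Sort by salary DESC (id ASC tiebreak), then skip 2 and take 3
Rows 3 through 5

3 rows:
Olivia, 70000
Wendy, 60000
Tina, 50000


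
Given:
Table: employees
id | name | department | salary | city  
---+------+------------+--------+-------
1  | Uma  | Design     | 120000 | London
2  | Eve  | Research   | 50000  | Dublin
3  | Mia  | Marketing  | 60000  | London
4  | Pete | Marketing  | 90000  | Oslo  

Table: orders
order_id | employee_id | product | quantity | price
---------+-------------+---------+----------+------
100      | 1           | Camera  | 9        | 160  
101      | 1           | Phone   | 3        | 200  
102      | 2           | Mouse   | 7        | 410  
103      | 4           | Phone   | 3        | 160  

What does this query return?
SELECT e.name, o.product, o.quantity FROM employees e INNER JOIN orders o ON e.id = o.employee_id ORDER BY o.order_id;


Joining employees.id = orders.employee_id:
  employee Uma (id=1) -> order Camera
  employee Uma (id=1) -> order Phone
  employee Eve (id=2) -> order Mouse
  employee Pete (id=4) -> order Phone


4 rows:
Uma, Camera, 9
Uma, Phone, 3
Eve, Mouse, 7
Pete, Phone, 3
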